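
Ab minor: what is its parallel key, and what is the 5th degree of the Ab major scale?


Parallel keys share the same tonic but differ in mode
Ab minor → parallel is Ab major
Ab major scale: Ab Bb C Db Eb F G
= Ab major; 5th degree = Eb


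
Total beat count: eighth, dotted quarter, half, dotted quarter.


Reasoning:
Beat values:
  eighth = 0.5 beats
  dotted quarter = 1.5 beats
  half = 2 beats
  dotted quarter = 1.5 beats
Sum = 0.5 + 1.5 + 2 + 1.5
= 5.5 beats


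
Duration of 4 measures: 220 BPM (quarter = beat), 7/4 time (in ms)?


Step by step:
Quarter-note beat duration = 60000 / 220 ms
Beats per measure (7/4) = 7
One measure = 7 × 60000 / 220 = 420000 / 220 ms
4 measures = 4 × 420000 / 220 = 1680000 / 220
= 7636.4 ms


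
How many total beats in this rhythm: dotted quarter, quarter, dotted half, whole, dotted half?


Solution.
Beat values:
  dotted quarter = 1.5 beats
  quarter = 1 beat
  dotted half = 3 beats
  whole = 4 beats
  dotted half = 3 beats
Sum = 1.5 + 1 + 3 + 4 + 3
= 12.5 beats


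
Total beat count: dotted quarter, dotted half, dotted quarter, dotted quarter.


Beat values:
  dotted quarter = 1.5 beats
  dotted half = 3 beats
  dotted quarter = 1.5 beats
  dotted quarter = 1.5 beats
Sum = 1.5 + 3 + 1.5 + 1.5
= 7.5 beats


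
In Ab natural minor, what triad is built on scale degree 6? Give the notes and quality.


Solution.
Ab natural minor scale: Ab Bb Cb Db Eb Fb Gb
Diatonic triad on degree 6 stacks scale notes 6, 1, 3: Fb Ab Cb
Fb→Ab = 4 semitones; Fb→Cb = 7 semitones → major triad
= Fb Ab Cb (major)


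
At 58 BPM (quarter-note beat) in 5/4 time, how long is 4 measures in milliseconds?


Reasoning:
Quarter-note beat duration = 60000 / 58 ms
Beats per measure (5/4) = 5
One measure = 5 × 60000 / 58 = 300000 / 58 ms
4 measures = 4 × 300000 / 58 = 1200000 / 58
= 20689.7 ms


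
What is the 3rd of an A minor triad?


Minor triad = root + minor 3rd (3 semitones) + perfect 5th (7 semitones)
A triad on A stacks thirds, so the chord tones use letter names A-C-E
Root: A
Minor 3rd above A: C
Perfect 5th above A: E
The 3rd = C


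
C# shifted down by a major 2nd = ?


Solution.
major 2nd: 2 letter names, 2 semitones
Letter: C - 1 → B
Pitch: C# - 2 semitones, spelled as a B → B
= B


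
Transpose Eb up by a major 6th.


Step by step:
major 6th: 6 letter names, 9 semitones
Letter: E + 5 → C
Pitch: Eb + 9 semitones, spelled as a C → C
= C


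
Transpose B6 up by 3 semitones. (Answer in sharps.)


Reasoning:
B6: chromatic position 11 in octave 6 → absolute = 6×12 + 11 = 83
Transpose up 3: 83 + 3 = 86
86 = 7×12 + 2 → D in octave 7
Result = D7


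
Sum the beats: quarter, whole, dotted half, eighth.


Let's work it out.
Beat values:
  quarter = 1 beat
  whole = 4 beats
  dotted half = 3 beats
  eighth = 0.5 beats
Sum = 1 + 4 + 3 + 0.5
= 8.5 beats


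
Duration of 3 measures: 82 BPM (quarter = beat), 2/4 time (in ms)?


Working:
Quarter-note beat duration = 60000 / 82 ms
Beats per measure (2/4) = 2
One measure = 2 × 60000 / 82 = 120000 / 82 ms
3 measures = 3 × 120000 / 82 = 360000 / 82
= 4390.2 ms


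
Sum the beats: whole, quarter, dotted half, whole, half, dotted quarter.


Beat values:
  whole = 4 beats
  quarter = 1 beat
  dotted half = 3 beats
  whole = 4 beats
  half = 2 beats
  dotted quarter = 1.5 beats
Sum = 4 + 1 + 3 + 4 + 2 + 1.5
= 15.5 beats


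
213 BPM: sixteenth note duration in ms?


Working:
One quarter-note beat = 60000 / BPM = 60000 / 213 ms
Sixteenth note = 1/4 × quarter note
Duration = 1/4 × 60000 / 213 = 15000 / 213
= 70.4 ms


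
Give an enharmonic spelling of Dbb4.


Let's work it out.
Enharmonic notes sound the same pitch but are spelled with different letter names
Dbb and C name the same pitch class
= C4


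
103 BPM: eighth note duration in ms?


One quarter-note beat = 60000 / BPM = 60000 / 103 ms
Eighth note = 1/2 × quarter note
Duration = 1/2 × 60000 / 103 = 30000 / 103
= 291.3 ms


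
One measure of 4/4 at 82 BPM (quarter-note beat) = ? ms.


Let's work it out.
Quarter-note beat duration = 60000 / 82 ms
Beats per measure (4/4) = 4
One measure = 4 × 60000 / 82 = 240000 / 82 ms
= 2926.8 ms


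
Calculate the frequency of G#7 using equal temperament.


Solution.
f = 440 × 2^(n/12) where n = semitones from A4
G#7: 35 semitones from A4
f = 440 × 2^(35/12)
f = 3322.44 Hz


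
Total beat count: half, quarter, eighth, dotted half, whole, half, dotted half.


Beat values:
  half = 2 beats
  quarter = 1 beat
  eighth = 0.5 beats
  dotted half = 3 beats
  whole = 4 beats
  half = 2 beats
  dotted half = 3 beats
Sum = 2 + 1 + 0.5 + 3 + 4 + 2 + 3
= 15.5 beats


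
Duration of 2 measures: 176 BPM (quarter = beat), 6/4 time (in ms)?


Quarter-note beat duration = 60000 / 176 ms
Beats per measure (6/4) = 6
One measure = 6 × 60000 / 176 = 360000 / 176 ms
2 measures = 2 × 360000 / 176 = 720000 / 176
= 4090.9 ms


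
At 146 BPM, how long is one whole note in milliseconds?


Reasoning:
One quarter-note beat = 60000 / BPM = 60000 / 146 ms
Whole note = 4 × quarter note
Duration = 4 × 60000 / 146 = 240000 / 146
= 1643.8 ms


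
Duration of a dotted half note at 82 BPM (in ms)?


One quarter-note beat = 60000 / BPM = 60000 / 82 ms
Dotted half note = 3 × quarter note
Duration = 3 × 60000 / 82 = 180000 / 82
= 2195.1 ms


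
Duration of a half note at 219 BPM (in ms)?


Reasoning:
One quarter-note beat = 60000 / BPM = 60000 / 219 ms
Half note = 2 × quarter note
Duration = 2 × 60000 / 219 = 120000 / 219
= 547.9 ms


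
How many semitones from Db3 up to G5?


Reasoning:
Absolute semitone position = octave×12 + chromatic position
Db3: 3×12 + 1 = 37
G5: 5×12 + 7 = 67
Difference = 67 - 37 = 30
= 30 semitones


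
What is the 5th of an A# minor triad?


Let's work it out.
Minor triad = root + minor 3rd (3 semitones) + perfect 5th (7 semitones)
A triad on A# stacks thirds, so the chord tones use letter names A-C-E
Root: A#
Minor 3rd above A#: C#
Perfect 5th above A#: E#
The 5th = E#


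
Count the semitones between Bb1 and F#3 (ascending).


Step by step:
Absolute semitone position = octave×12 + chromatic position
Bb1: 1×12 + 10 = 22
F#3: 3×12 + 6 = 42
Difference = 42 - 22 = 20
= 20 semitones


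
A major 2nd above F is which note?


A 2nd spans 2 letter names, so from F we land on G
A major 2nd = 2 semitones above F
Spell G at that pitch: G
= G


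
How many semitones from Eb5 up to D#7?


Reasoning:
Absolute semitone position = octave×12 + chromatic position
Eb5: 5×12 + 3 = 63
D#7: 7×12 + 3 = 87
Difference = 87 - 63 = 24
= 24 semitones


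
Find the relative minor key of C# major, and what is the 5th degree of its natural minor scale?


Reasoning:
The relative minor shares the major's key signature and starts on its 6th degree
6th degree = a major 6th above the tonic; a major 6th above C# is A#
→ relative minor of C# major is A# minor
A# natural minor scale: A# B# C# D# E# F# G#
= A# minor; 5th degree = E#


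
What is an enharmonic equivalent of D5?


Working:
Enharmonic notes sound the same pitch but are spelled with different letter names
D and C## name the same pitch class
= C##5


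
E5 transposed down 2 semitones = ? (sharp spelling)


Step by step:
E5: chromatic position 4 in octave 5 → absolute = 5×12 + 4 = 64
Transpose down 2: 64 - 2 = 62
62 = 5×12 + 2 → D in octave 5
Result = D5


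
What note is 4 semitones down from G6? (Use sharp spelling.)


Let's work it out.
G6: chromatic position 7 in octave 6 → absolute = 6×12 + 7 = 79
Transpose down 4: 79 - 4 = 75
75 = 6×12 + 3 → D# in octave 6
Result = D#6


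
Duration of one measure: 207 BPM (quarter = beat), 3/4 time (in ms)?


Quarter-note beat duration = 60000 / 207 ms
Beats per measure (3/4) = 3
One measure = 3 × 60000 / 207 = 180000 / 207 ms
= 869.6 ms


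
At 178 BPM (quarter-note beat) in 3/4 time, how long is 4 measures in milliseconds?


Quarter-note beat duration = 60000 / 178 ms
Beats per measure (3/4) = 3
One measure = 3 × 60000 / 178 = 180000 / 178 ms
4 measures = 4 × 180000 / 178 = 720000 / 178
= 4044.9 ms


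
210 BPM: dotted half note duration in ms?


Solution.
One quarter-note beat = 60000 / BPM = 60000 / 210 ms
Dotted half note = 3 × quarter note
Duration = 3 × 60000 / 210 = 180000 / 210
= 857.1 ms


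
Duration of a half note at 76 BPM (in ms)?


Working:
One quarter-note beat = 60000 / BPM = 60000 / 76 ms
Half note = 2 × quarter note
Duration = 2 × 60000 / 76 = 120000 / 76
= 1578.9 ms


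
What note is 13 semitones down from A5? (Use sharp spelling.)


Let's work it out.
A5: chromatic position 9 in octave 5 → absolute = 5×12 + 9 = 69
Transpose down 13: 69 - 13 = 56
56 = 4×12 + 8 → G# in octave 4
Result = G#4


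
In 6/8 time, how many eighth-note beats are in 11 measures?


Time signature 6/8: the bottom number 8 means the eighth note gets one count
The top number 6 means 6 eighth-note beats per measure
Total = 6 × 11 measures
= 66 eighth-note beats


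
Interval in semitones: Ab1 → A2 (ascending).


Absolute semitone position = octave×12 + chromatic position
Ab1: 1×12 + 8 = 20
A2: 2×12 + 9 = 33
Difference = 33 - 20 = 13
= 13 semitones


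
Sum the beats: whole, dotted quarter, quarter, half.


Solution.
Beat values:
  whole = 4 beats
  dotted quarter = 1.5 beats
  quarter = 1 beat
  half = 2 beats
Sum = 4 + 1.5 + 1 + 2
= 8.5 beats


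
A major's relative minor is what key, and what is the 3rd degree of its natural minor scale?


Let's work it out.
The relative minor shares the major's key signature and starts on its 6th degree
6th degree = a major 6th above the tonic; a major 6th above A is F#
→ relative minor of A major is F# minor
F# natural minor scale: F# G# A B C# D E
= F# minor; 3rd degree = A


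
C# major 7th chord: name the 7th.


Working:
Major 7th chord = root + major 3rd + perfect 5th + major 7th
Seventh chords stack in thirds, so the letter names are C-E-G-B
Root: C#
Major 3rd above C#: E#
Perfect 5th above C#: G#
Major 7th above C#: B#
The 7th = B#


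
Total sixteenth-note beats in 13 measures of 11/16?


Time signature 11/16: the bottom number 16 means the sixteenth note gets one count
The top number 11 means 11 sixteenth-note beats per measure
Total = 11 × 13 measures
= 143 sixteenth-note beats


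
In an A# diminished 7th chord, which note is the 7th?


Reasoning:
Diminished 7th chord = root + minor 3rd + diminished 5th + diminished 7th
Seventh chords stack in thirds, so the letter names are A-C-E-G
Root: A#
Minor 3rd above A#: C#
Diminished 5th above A#: E
Diminished 7th above A#: G
The 7th = G


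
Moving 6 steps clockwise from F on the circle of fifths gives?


Reasoning:
Each clockwise step on the circle of fifths moves up a perfect 5th
From F: F → C → G → D → A → E → B
= B


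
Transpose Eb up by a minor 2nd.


Working:
minor 2nd: 2 letter names, 1 semitones
Letter: E + 1 → F
Pitch: Eb + 1 semitones, spelled as an F → Fb
= Fb


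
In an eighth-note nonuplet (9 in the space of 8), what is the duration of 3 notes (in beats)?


Nonuplet: 9 notes occupy the space of 8 eighth notes
Space = 8 × 1/2 = 4 beats
Each nonuplet note = 4 / 9 = 4/9 beats
3 notes = 3 × 4/9 = 4/3
= 4/3 beats


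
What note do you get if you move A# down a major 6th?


Step by step:
major 6th: 6 letter names, 9 semitones
Letter: A - 5 → C
Pitch: A# - 9 semitones, spelled as a C → C#
= C#


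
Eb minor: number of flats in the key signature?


Solution.
Flat minor keys: A(0), D(1), G(2), C(3), F(4), Bb(5), Eb(6), Ab(7)
Eb minor has 6 flats
Order of flats: Bb Eb Ab Db Gb Cb Fb → first 6: Bb, Eb, Ab, Db, Gb, Cb
= 6 flats


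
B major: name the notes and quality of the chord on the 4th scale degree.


Reasoning:
B major scale: B C# D# E F# G# A#
Diatonic triad on degree 4 stacks scale notes 4, 6, 1: E G# B
E→G# = 4 semitones; E→B = 7 semitones → major triad
= E G# B (major)


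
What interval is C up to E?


Letter names: C → E spans 3 letter names → a 3rd
Semitones: C → E = 4 half-steps
A 3rd of 4 semitones is a major 3rd
= major 3rd


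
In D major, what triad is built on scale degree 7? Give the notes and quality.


Reasoning:
D major scale: D E F# G A B C#
Diatonic triad on degree 7 stacks scale notes 7, 2, 4: C# E G
C#→E = 3 semitones; C#→G = 6 semitones → diminished triad
= C# E G (diminished)


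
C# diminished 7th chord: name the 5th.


Let's work it out.
Diminished 7th chord = root + minor 3rd + diminished 5th + diminished 7th
Seventh chords stack in thirds, so the letter names are C-E-G-B
Root: C#
Minor 3rd above C#: E
Diminished 5th above C#: G
Diminished 7th above C#: Bb
The 5th = G


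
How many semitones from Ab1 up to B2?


Solution.
Absolute semitone position = octave×12 + chromatic position
Ab1: 1×12 + 8 = 20
B2: 2×12 + 11 = 35
Difference = 35 - 20 = 15
= 15 semitones


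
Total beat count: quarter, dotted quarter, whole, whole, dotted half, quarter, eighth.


Beat values:
  quarter = 1 beat
  dotted quarter = 1.5 beats
  whole = 4 beats
  whole = 4 beats
  dotted half = 3 beats
  quarter = 1 beat
  eighth = 0.5 beats
Sum = 1 + 1.5 + 4 + 4 + 3 + 1 + 0.5
= 15 beats


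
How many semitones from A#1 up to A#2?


Step by step:
Absolute semitone position = octave×12 + chromatic position
A#1: 1×12 + 10 = 22
A#2: 2×12 + 10 = 34
Difference = 34 - 22 = 12
= 12 semitones


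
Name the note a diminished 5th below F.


Solution.
A 5th spans 5 letter names, so from F we land on B
A diminished 5th = 6 semitones below F
Spell B at that pitch: B
= B


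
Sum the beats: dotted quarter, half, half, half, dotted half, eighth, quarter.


Solution.
Beat values:
  dotted quarter = 1.5 beats
  half = 2 beats
  half = 2 beats
  half = 2 beats
  dotted half = 3 beats
  eighth = 0.5 beats
  quarter = 1 beat
Sum = 1.5 + 2 + 2 + 2 + 3 + 0.5 + 1
= 12 beats


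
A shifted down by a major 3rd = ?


major 3rd: 3 letter names, 4 semitones
Letter: A - 2 → F
Pitch: A - 4 semitones, spelled as an F → F
= F


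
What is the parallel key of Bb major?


Solution.
Parallel keys share the same tonic but differ in mode
Bb major → parallel is Bb minor
= Bb minor


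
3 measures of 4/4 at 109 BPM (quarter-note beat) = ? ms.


Quarter-note beat duration = 60000 / 109 ms
Beats per measure (4/4) = 4
One measure = 4 × 60000 / 109 = 240000 / 109 ms
3 measures = 3 × 240000 / 109 = 720000 / 109
= 6605.5 ms


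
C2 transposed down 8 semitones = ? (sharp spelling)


C2: chromatic position 0 in octave 2 → absolute = 2×12 + 0 = 24
Transpose down 8: 24 - 8 = 16
16 = 1×12 + 4 → E in octave 1
Result = E1


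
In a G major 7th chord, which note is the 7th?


Solution.
Major 7th chord = root + major 3rd + perfect 5th + major 7th
Seventh chords stack in thirds, so the letter names are G-B-D-F
Root: G
Major 3rd above G: B
Perfect 5th above G: D
Major 7th above G: F#
The 7th = F#


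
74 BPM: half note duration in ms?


Let's work it out.
One quarter-note beat = 60000 / BPM = 60000 / 74 ms
Half note = 2 × quarter note
Duration = 2 × 60000 / 74 = 120000 / 74
= 1621.6 ms


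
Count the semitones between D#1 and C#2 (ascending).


Solution.
Absolute semitone position = octave×12 + chromatic position
D#1: 1×12 + 3 = 15
C#2: 2×12 + 1 = 25
Difference = 25 - 15 = 10
= 10 semitones


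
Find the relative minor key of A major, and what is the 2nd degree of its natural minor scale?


Let's work it out.
The relative minor shares the major's key signature and starts on its 6th degree
6th degree = a major 6th above the tonic; a major 6th above A is F#
→ relative minor of A major is F# minor
F# natural minor scale: F# G# A B C# D E
= F# minor; 2nd degree = G#


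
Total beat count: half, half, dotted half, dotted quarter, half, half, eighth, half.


Reasoning:
Beat values:
  half = 2 beats
  half = 2 beats
  dotted half = 3 beats
  dotted quarter = 1.5 beats
  half = 2 beats
  half = 2 beats
  eighth = 0.5 beats
  half = 2 beats
Sum = 2 + 2 + 3 + 1.5 + 2 + 2 + 0.5 + 2
= 15 beats


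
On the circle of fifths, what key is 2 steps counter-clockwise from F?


Reasoning:
Each counter-clockwise step moves down a perfect 5th (= up a perfect 4th)
From F: F → Bb → Eb
= Eb


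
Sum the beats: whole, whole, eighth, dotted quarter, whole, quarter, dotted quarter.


Reasoning:
Beat values:
  whole = 4 beats
  whole = 4 beats
  eighth = 0.5 beats
  dotted quarter = 1.5 beats
  whole = 4 beats
  quarter = 1 beat
  dotted quarter = 1.5 beats
Sum = 4 + 4 + 0.5 + 1.5 + 4 + 1 + 1.5
= 16.5 beats


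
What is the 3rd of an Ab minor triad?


Step by step:
Minor triad = root + minor 3rd (3 semitones) + perfect 5th (7 semitones)
A triad on Ab stacks thirds, so the chord tones use letter names A-C-E
Root: Ab
Minor 3rd above Ab: Cb
Perfect 5th above Ab: Eb
The 3rd = Cb


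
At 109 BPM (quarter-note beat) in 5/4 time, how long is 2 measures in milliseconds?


Working:
Quarter-note beat duration = 60000 / 109 ms
Beats per measure (5/4) = 5
One measure = 5 × 60000 / 109 = 300000 / 109 ms
2 measures = 2 × 300000 / 109 = 600000 / 109
= 5504.6 ms


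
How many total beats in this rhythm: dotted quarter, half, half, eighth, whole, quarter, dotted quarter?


Working:
Beat values:
  dotted quarter = 1.5 beats
  half = 2 beats
  half = 2 beats
  eighth = 0.5 beats
  whole = 4 beats
  quarter = 1 beat
  dotted quarter = 1.5 beats
Sum = 1.5 + 2 + 2 + 0.5 + 4 + 1 + 1.5
= 12.5 beats


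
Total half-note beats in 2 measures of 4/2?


Reasoning:
Time signature 4/2: the bottom number 2 means the half note gets one count
The top number 4 means 4 half-note beats per measure
Total = 4 × 2 measures
= 8 half-note beats


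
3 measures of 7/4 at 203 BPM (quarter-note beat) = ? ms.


Reasoning:
Quarter-note beat duration = 60000 / 203 ms
Beats per measure (7/4) = 7
One measure = 7 × 60000 / 203 = 420000 / 203 ms
3 measures = 3 × 420000 / 203 = 1260000 / 203
= 6206.9 ms


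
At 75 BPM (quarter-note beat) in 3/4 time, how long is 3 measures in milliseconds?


Step by step:
Quarter-note beat duration = 60000 / 75 ms
Beats per measure (3/4) = 3
One measure = 3 × 60000 / 75 = 180000 / 75 ms
3 measures = 3 × 180000 / 75 = 540000 / 75
= 7200.0 ms


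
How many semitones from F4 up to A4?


Absolute semitone position = octave×12 + chromatic position
F4: 4×12 + 5 = 53
A4: 4×12 + 9 = 57
Difference = 57 - 53 = 4
= 4 semitones


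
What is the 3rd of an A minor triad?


Minor triad = root + minor 3rd (3 semitones) + perfect 5th (7 semitones)
A triad on A stacks thirds, so the chord tones use letter names A-C-E
Root: A
Minor 3rd above A: C
Perfect 5th above A: E
The 3rd = C


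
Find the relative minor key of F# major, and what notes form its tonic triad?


The relative minor shares the major's key signature and starts on its 6th degree
6th degree = a major 6th above the tonic; a major 6th above F# is D#
→ relative minor of F# major is D# minor
Tonic triad of D# minor = root + minor 3rd + perfect 5th = D# F# A#
= D# minor; triad = D# F# A#


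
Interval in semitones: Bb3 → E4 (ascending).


Working:
Absolute semitone position = octave×12 + chromatic position
Bb3: 3×12 + 10 = 46
E4: 4×12 + 4 = 52
Difference = 52 - 46 = 6
= 6 semitones


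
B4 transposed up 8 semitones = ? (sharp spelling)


B4: chromatic position 11 in octave 4 → absolute = 4×12 + 11 = 59
Transpose up 8: 59 + 8 = 67
67 = 5×12 + 7 → G in octave 5
Result = G5


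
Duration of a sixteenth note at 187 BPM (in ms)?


Solution.
One quarter-note beat = 60000 / BPM = 60000 / 187 ms
Sixteenth note = 1/4 × quarter note
Duration = 1/4 × 60000 / 187 = 15000 / 187
= 80.2 ms


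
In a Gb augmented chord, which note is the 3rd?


Augmented triad = root + major 3rd (4 semitones) + augmented 5th (8 semitones)
A triad on Gb stacks thirds, so the chord tones use letter names G-B-D
Root: Gb
Major 3rd above Gb: Bb
Augmented 5th above Gb: D
The 3rd = Bb


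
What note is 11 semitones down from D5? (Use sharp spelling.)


D5: chromatic position 2 in octave 5 → absolute = 5×12 + 2 = 62
Transpose down 11: 62 - 11 = 51
51 = 4×12 + 3 → D# in octave 4
Result = D#4


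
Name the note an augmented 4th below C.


A 4th spans 4 letter names, so from C we land on G
An augmented 4th = 6 semitones below C
Spell G at that pitch: Gb
= Gb


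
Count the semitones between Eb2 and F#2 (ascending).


Solution.
Absolute semitone position = octave×12 + chromatic position
Eb2: 2×12 + 3 = 27
F#2: 2×12 + 6 = 30
Difference = 30 - 27 = 3
= 3 semitones


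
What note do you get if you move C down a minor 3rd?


Solution.
minor 3rd: 3 letter names, 3 semitones
Letter: C - 2 → A
Pitch: C - 3 semitones, spelled as an A → A
= A


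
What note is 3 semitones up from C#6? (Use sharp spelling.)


C#6: chromatic position 1 in octave 6 → absolute = 6×12 + 1 = 73
Transpose up 3: 73 + 3 = 76
76 = 6×12 + 4 → E in octave 6
Result = E6


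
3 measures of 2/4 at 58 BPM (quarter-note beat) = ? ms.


Let's work it out.
Quarter-note beat duration = 60000 / 58 ms
Beats per measure (2/4) = 2
One measure = 2 × 60000 / 58 = 120000 / 58 ms
3 measures = 3 × 120000 / 58 = 360000 / 58
= 6206.9 ms


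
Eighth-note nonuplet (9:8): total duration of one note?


Nonuplet: 9 notes occupy the space of 8 eighth notes
Space = 8 × 1/2 = 4 beats
Each nonuplet note = 4 / 9 = 4/9 beats
= 4/9 beats


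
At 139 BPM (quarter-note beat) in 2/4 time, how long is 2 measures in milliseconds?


Solution.
Quarter-note beat duration = 60000 / 139 ms
Beats per measure (2/4) = 2
One measure = 2 × 60000 / 139 = 120000 / 139 ms
2 measures = 2 × 120000 / 139 = 240000 / 139
= 1726.6 ms


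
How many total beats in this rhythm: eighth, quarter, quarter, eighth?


Beat values:
  eighth = 0.5 beats
  quarter = 1 beat
  quarter = 1 beat
  eighth = 0.5 beats
Sum = 0.5 + 1 + 1 + 0.5
= 3 beats


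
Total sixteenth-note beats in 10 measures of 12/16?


Time signature 12/16: the bottom number 16 means the sixteenth note gets one count
The top number 12 means 12 sixteenth-note beats per measure
Total = 12 × 10 measures
= 120 sixteenth-note beats


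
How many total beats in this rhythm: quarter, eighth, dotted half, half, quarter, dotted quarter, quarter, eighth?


Let's work it out.
Beat values:
  quarter = 1 beat
  eighth = 0.5 beats
  dotted half = 3 beats
  half = 2 beats
  quarter = 1 beat
  dotted quarter = 1.5 beats
  quarter = 1 beat
  eighth = 0.5 beats
Sum = 1 + 0.5 + 3 + 2 + 1 + 1.5 + 1 + 0.5
= 10.5 beats


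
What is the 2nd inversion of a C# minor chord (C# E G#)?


Working:
Root position: C# E G#
2nd inversion: move root and 3rd up an octave
Bass note: G#
Notes (bottom to top) = G# C# E


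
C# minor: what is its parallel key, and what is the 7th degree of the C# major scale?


Step by step:
Parallel keys share the same tonic but differ in mode
C# minor → parallel is C# major
C# major scale: C# D# E# F# G# A# B#
= C# major; 7th degree = B#


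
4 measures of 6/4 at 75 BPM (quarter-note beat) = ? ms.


Let's work it out.
Quarter-note beat duration = 60000 / 75 ms
Beats per measure (6/4) = 6
One measure = 6 × 60000 / 75 = 360000 / 75 ms
4 measures = 4 × 360000 / 75 = 1440000 / 75
= 19200.0 ms


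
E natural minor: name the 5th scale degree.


Natural minor scale pattern: W-H-W-W-H-W-W (2-1-2-2-1-2-2 semitones)
Starting from E:
  E + 2 semitones → F#
  F# + 1 semitone → G
  G + 2 semitones → A
  A + 2 semitones → B
  B + 1 semitone → C
  C + 2 semitones → D
  D + 2 semitones → E
Scale: E F# G A B C D
Degree 5 = B


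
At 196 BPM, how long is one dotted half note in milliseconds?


Working:
One quarter-note beat = 60000 / BPM = 60000 / 196 ms
Dotted half note = 3 × quarter note
Duration = 3 × 60000 / 196 = 180000 / 196
= 918.4 ms


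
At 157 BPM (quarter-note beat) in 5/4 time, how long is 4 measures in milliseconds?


Step by step:
Quarter-note beat duration = 60000 / 157 ms
Beats per measure (5/4) = 5
One measure = 5 × 60000 / 157 = 300000 / 157 ms
4 measures = 4 × 300000 / 157 = 1200000 / 157
= 7643.3 ms


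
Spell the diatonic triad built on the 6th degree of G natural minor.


Reasoning:
G natural minor scale: G A Bb C D Eb F
Diatonic triad on degree 6 stacks scale notes 6, 1, 3: Eb G Bb
Eb→G = 4 semitones; Eb→Bb = 7 semitones → major triad
= Eb G Bb (major)


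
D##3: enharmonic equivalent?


Reasoning:
Enharmonic notes sound the same pitch but are spelled with different letter names
D## and E name the same pitch class
= E3


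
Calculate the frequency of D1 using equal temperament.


f = 440 × 2^(n/12) where n = semitones from A4
D1: -43 semitones from A4
f = 440 × 2^(-43/12)
f = 36.71 Hz


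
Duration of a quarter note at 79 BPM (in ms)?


Step by step:
One quarter-note beat = 60000 / BPM = 60000 / 79 ms
Duration = 60000 / 79
= 759.5 ms


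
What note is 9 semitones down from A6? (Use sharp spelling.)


Solution.
A6: chromatic position 9 in octave 6 → absolute = 6×12 + 9 = 81
Transpose down 9: 81 - 9 = 72
72 = 6×12 + 0 → C in octave 6
Result = C6


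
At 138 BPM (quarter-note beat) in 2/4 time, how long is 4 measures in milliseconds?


Working:
Quarter-note beat duration = 60000 / 138 ms
Beats per measure (2/4) = 2
One measure = 2 × 60000 / 138 = 120000 / 138 ms
4 measures = 4 × 120000 / 138 = 480000 / 138
= 3478.3 ms


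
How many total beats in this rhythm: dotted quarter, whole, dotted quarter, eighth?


Solution.
Beat values:
  dotted quarter = 1.5 beats
  whole = 4 beats
  dotted quarter = 1.5 beats
  eighth = 0.5 beats
Sum = 1.5 + 4 + 1.5 + 0.5
= 7.5 beats


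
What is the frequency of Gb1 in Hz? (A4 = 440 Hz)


Let's work it out.
f = 440 × 2^(n/12) where n = semitones from A4
Gb1: -39 semitones from A4
f = 440 × 2^(-39/12)
f = 46.25 Hz


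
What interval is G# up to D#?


Step by step:
Letter names: G → D spans 5 letter names → a 5th
Semitones: G# → D# = 7 half-steps
A 5th of 7 semitones is a perfect 5th
= perfect 5th


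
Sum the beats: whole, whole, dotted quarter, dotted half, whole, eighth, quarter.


Working:
Beat values:
  whole = 4 beats
  whole = 4 beats
  dotted quarter = 1.5 beats
  dotted half = 3 beats
  whole = 4 beats
  eighth = 0.5 beats
  quarter = 1 beat
Sum = 4 + 4 + 1.5 + 3 + 4 + 0.5 + 1
= 18 beats


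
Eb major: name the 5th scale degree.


Major scale pattern: W-W-H-W-W-W-H (2-2-1-2-2-2-1 semitones)
Starting from Eb:
  Eb + 2 semitones → F
  F + 2 semitones → G
  G + 1 semitone → Ab
  Ab + 2 semitones → Bb
  Bb + 2 semitones → C
  C + 2 semitones → D
  D + 1 semitone → Eb
Scale: Eb F G Ab Bb C D
Degree 5 = Bb


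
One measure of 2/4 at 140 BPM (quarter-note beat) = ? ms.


Reasoning:
Quarter-note beat duration = 60000 / 140 ms
Beats per measure (2/4) = 2
One measure = 2 × 60000 / 140 = 120000 / 140 ms
= 857.1 ms


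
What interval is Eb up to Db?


Solution.
Letter names: E → D spans 7 letter names → a 7th
Semitones: Eb → Db = 10 half-steps
A 7th of 10 semitones is a minor 7th
= minor 7th


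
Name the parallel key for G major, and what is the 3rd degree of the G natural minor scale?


Working:
Parallel keys share the same tonic but differ in mode
G major → parallel is G minor
G natural minor scale: G A Bb C D Eb F
= G minor; 3rd degree = Bb


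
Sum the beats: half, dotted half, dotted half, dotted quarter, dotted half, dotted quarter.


Let's work it out.
Beat values:
  half = 2 beats
  dotted half = 3 beats
  dotted half = 3 beats
  dotted quarter = 1.5 beats
  dotted half = 3 beats
  dotted quarter = 1.5 beats
Sum = 2 + 3 + 3 + 1.5 + 3 + 1.5
= 14 beats


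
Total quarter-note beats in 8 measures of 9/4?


Solution.
Time signature 9/4: the bottom number 4 means the quarter note gets one count
The top number 9 means 9 quarter-note beats per measure
Total = 9 × 8 measures
= 72 quarter-note beats


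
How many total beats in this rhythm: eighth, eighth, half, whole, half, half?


Beat values:
  eighth = 0.5 beats
  eighth = 0.5 beats
  half = 2 beats
  whole = 4 beats
  half = 2 beats
  half = 2 beats
Sum = 0.5 + 0.5 + 2 + 4 + 2 + 2
= 11 beats


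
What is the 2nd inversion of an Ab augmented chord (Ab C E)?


Root position: Ab C E
2nd inversion: move root and 3rd up an octave
Bass note: E
Notes (bottom to top) = E Ab C


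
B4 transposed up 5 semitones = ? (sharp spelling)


Let's work it out.
B4: chromatic position 11 in octave 4 → absolute = 4×12 + 11 = 59
Transpose up 5: 59 + 5 = 64
64 = 5×12 + 4 → E in octave 5
Result = E5


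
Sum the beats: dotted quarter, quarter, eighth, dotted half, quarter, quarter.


Solution.
Beat values:
  dotted quarter = 1.5 beats
  quarter = 1 beat
  eighth = 0.5 beats
  dotted half = 3 beats
  quarter = 1 beat
  quarter = 1 beat
Sum = 1.5 + 1 + 0.5 + 3 + 1 + 1
= 8 beats


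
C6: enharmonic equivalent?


Step by step:
Enharmonic notes sound the same pitch but are spelled with different letter names
C and Dbb name the same pitch class
= Dbb6


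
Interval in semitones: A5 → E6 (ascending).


Absolute semitone position = octave×12 + chromatic position
A5: 5×12 + 9 = 69
E6: 6×12 + 4 = 76
Difference = 76 - 69 = 7
= 7 semitones


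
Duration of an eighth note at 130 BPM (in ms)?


One quarter-note beat = 60000 / BPM = 60000 / 130 ms
Eighth note = 1/2 × quarter note
Duration = 1/2 × 60000 / 130 = 30000 / 130
= 230.8 ms


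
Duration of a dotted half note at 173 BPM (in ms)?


Step by step:
One quarter-note beat = 60000 / BPM = 60000 / 173 ms
Dotted half note = 3 × quarter note
Duration = 3 × 60000 / 173 = 180000 / 173
= 1040.5 ms


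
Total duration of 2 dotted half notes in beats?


Solution.
Base half note = 2 beats
Dot 1 adds half the previous value: +1
One dotted half = 2 + 1 = 3
2 of them = 2 × 3 = 6
= 6 beats


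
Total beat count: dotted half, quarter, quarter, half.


Step by step:
Beat values:
  dotted half = 3 beats
  quarter = 1 beat
  quarter = 1 beat
  half = 2 beats
Sum = 3 + 1 + 1 + 2
= 7 beats


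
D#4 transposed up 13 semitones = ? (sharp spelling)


Solution.
D#4: chromatic position 3 in octave 4 → absolute = 4×12 + 3 = 51
Transpose up 13: 51 + 13 = 64
64 = 5×12 + 4 → E in octave 5
Result = E5


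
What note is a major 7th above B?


A 7th spans 7 letter names, so from B we land on A
A major 7th = 11 semitones above B
Spell A at that pitch: A#
= A#


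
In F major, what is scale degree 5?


Working:
Major scale pattern: W-W-H-W-W-W-H (2-2-1-2-2-2-1 semitones)
Starting from F:
  F + 2 semitones → G
  G + 2 semitones → A
  A + 1 semitone → Bb
  Bb + 2 semitones → C
  C + 2 semitones → D
  D + 2 semitones → E
  E + 1 semitone → F
Scale: F G A Bb C D E
Degree 5 = C


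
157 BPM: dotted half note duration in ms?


Step by step:
One quarter-note beat = 60000 / BPM = 60000 / 157 ms
Dotted half note = 3 × quarter note
Duration = 3 × 60000 / 157 = 180000 / 157
= 1146.5 ms


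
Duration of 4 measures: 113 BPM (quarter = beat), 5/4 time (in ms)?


Let's work it out.
Quarter-note beat duration = 60000 / 113 ms
Beats per measure (5/4) = 5
One measure = 5 × 60000 / 113 = 300000 / 113 ms
4 measures = 4 × 300000 / 113 = 1200000 / 113
= 10619.5 ms


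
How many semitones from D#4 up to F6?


Let's work it out.
Absolute semitone position = octave×12 + chromatic position
D#4: 4×12 + 3 = 51
F6: 6×12 + 5 = 77
Difference = 77 - 51 = 26
= 26 semitones


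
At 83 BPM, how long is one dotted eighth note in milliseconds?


One quarter-note beat = 60000 / BPM = 60000 / 83 ms
Dotted eighth note = 3/4 × quarter note
Duration = 3/4 × 60000 / 83 = 45000 / 83
= 542.2 ms


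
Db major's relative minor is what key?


The relative minor shares the major's key signature and starts on its 6th degree
6th degree = a major 6th above the tonic; a major 6th above Db is Bb
→ relative minor of Db major is Bb minor
= Bb minor


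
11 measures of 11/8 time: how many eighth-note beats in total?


Step by step:
Time signature 11/8: the bottom number 8 means the eighth note gets one count
The top number 11 means 11 eighth-note beats per measure
Total = 11 × 11 measures
= 121 eighth-note beats


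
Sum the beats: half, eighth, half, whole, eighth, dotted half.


Solution.
Beat values:
  half = 2 beats
  eighth = 0.5 beats
  half = 2 beats
  whole = 4 beats
  eighth = 0.5 beats
  dotted half = 3 beats
Sum = 2 + 0.5 + 2 + 4 + 0.5 + 3
= 12 beats


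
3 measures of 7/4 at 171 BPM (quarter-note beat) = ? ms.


Step by step:
Quarter-note beat duration = 60000 / 171 ms
Beats per measure (7/4) = 7
One measure = 7 × 60000 / 171 = 420000 / 171 ms
3 measures = 3 × 420000 / 171 = 1260000 / 171
= 7368.4 ms


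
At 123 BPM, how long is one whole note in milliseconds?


Step by step:
One quarter-note beat = 60000 / BPM = 60000 / 123 ms
Whole note = 4 × quarter note
Duration = 4 × 60000 / 123 = 240000 / 123
= 1951.2 ms


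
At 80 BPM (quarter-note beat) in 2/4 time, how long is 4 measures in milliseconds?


Reasoning:
Quarter-note beat duration = 60000 / 80 ms
Beats per measure (2/4) = 2
One measure = 2 × 60000 / 80 = 120000 / 80 ms
4 measures = 4 × 120000 / 80 = 480000 / 80
= 6000.0 ms


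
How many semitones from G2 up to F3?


Solution.
Absolute semitone position = octave×12 + chromatic position
G2: 2×12 + 7 = 31
F3: 3×12 + 5 = 41
Difference = 41 - 31 = 10
= 10 semitones


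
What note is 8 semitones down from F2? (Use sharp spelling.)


Solution.
F2: chromatic position 5 in octave 2 → absolute = 2×12 + 5 = 29
Transpose down 8: 29 - 8 = 21
21 = 1×12 + 9 → A in octave 1
Result = A1


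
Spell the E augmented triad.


Working:
Augmented triad = root + major 3rd (4 semitones) + augmented 5th (8 semitones)
A triad on E stacks thirds, so the chord tones use letter names E-G-B
Root: E
Major 3rd above E: G#
Augmented 5th above E: B#
Chord = E G# B#


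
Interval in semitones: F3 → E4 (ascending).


Absolute semitone position = octave×12 + chromatic position
F3: 3×12 + 5 = 41
E4: 4×12 + 4 = 52
Difference = 52 - 41 = 11
= 11 semitones


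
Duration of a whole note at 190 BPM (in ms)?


Solution.
One quarter-note beat = 60000 / BPM = 60000 / 190 ms
Whole note = 4 × quarter note
Duration = 4 × 60000 / 190 = 240000 / 190
= 1263.2 ms


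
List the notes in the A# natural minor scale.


Step by step:
Natural minor scale pattern: W-H-W-W-H-W-W (2-1-2-2-1-2-2 semitones)
Starting from A#:
  A# + 2 semitones → B#
  B# + 1 semitone → C#
  C# + 2 semitones → D#
  D# + 2 semitones → E#
  E# + 1 semitone → F#
  F# + 2 semitones → G#
  G# + 2 semitones → A#
Scale = A# B# C# D# E# F# G#


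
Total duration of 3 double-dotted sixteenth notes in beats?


Reasoning:
Base sixteenth note = 1/4 beats
Dot 1 adds half the previous value: +1/8
Dot 2 adds half the previous value: +1/16
One double-dotted sixteenth = 1/4 + 1/8 + 1/16 = 7/16
3 of them = 3 × 7/16 = 21/16
= 21/16 beats


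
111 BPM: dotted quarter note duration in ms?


One quarter-note beat = 60000 / BPM = 60000 / 111 ms
Dotted quarter note = 3/2 × quarter note
Duration = 3/2 × 60000 / 111 = 90000 / 111
= 810.8 ms


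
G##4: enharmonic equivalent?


Working:
Enharmonic notes sound the same pitch but are spelled with different letter names
G## and A name the same pitch class
= A4


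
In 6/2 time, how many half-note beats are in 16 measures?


Working:
Time signature 6/2: the bottom number 2 means the half note gets one count
The top number 6 means 6 half-note beats per measure
Total = 6 × 16 measures
= 96 half-note beats


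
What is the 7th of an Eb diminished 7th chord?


Reasoning:
Diminished 7th chord = root + minor 3rd + diminished 5th + diminished 7th
Seventh chords stack in thirds, so the letter names are E-G-B-D
Root: Eb
Minor 3rd above Eb: Gb
Diminished 5th above Eb: Bbb
Diminished 7th above Eb: Dbb
The 7th = Dbb


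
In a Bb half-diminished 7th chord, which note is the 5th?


Let's work it out.
Half-diminished 7th chord = root + minor 3rd + diminished 5th + minor 7th
Seventh chords stack in thirds, so the letter names are B-D-F-A
Root: Bb
Minor 3rd above Bb: Db
Diminished 5th above Bb: Fb
Minor 7th above Bb: Ab
The 5th = Fb


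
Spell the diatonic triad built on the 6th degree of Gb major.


Gb major scale: Gb Ab Bb Cb Db Eb F
Diatonic triad on degree 6 stacks scale notes 6, 1, 3: Eb Gb Bb
Eb→Gb = 3 semitones; Eb→Bb = 7 semitones → minor triad
= Eb Gb Bb (minor)


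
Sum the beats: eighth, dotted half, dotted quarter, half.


Let's work it out.
Beat values:
  eighth = 0.5 beats
  dotted half = 3 beats
  dotted quarter = 1.5 beats
  half = 2 beats
Sum = 0.5 + 3 + 1.5 + 2
= 7 beats


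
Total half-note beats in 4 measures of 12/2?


Solution.
Time signature 12/2: the bottom number 2 means the half note gets one count
The top number 12 means 12 half-note beats per measure
Total = 12 × 4 measures
= 48 half-note beats


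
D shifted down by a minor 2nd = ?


Let's work it out.
minor 2nd: 2 letter names, 1 semitones
Letter: D - 1 → C
Pitch: D - 1 semitones, spelled as a C → C#
= C#


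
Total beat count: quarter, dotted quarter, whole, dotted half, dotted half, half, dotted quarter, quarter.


Let's work it out.
Beat values:
  quarter = 1 beat
  dotted quarter = 1.5 beats
  whole = 4 beats
  dotted half = 3 beats
  dotted half = 3 beats
  half = 2 beats
  dotted quarter = 1.5 beats
  quarter = 1 beat
Sum = 1 + 1.5 + 4 + 3 + 3 + 2 + 1.5 + 1
= 17 beats


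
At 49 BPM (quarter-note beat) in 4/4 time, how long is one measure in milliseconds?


Reasoning:
Quarter-note beat duration = 60000 / 49 ms
Beats per measure (4/4) = 4
One measure = 4 × 60000 / 49 = 240000 / 49 ms
= 4898.0 ms


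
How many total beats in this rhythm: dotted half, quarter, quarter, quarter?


Reasoning:
Beat values:
  dotted half = 3 beats
  quarter = 1 beat
  quarter = 1 beat
  quarter = 1 beat
Sum = 3 + 1 + 1 + 1
= 6 beats


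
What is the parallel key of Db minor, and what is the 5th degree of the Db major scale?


Parallel keys share the same tonic but differ in mode
Db minor → parallel is Db major
Db major scale: Db Eb F Gb Ab Bb C
= Db major; 5th degree = Ab


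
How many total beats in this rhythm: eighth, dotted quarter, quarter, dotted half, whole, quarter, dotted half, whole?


Beat values:
  eighth = 0.5 beats
  dotted quarter = 1.5 beats
  quarter = 1 beat
  dotted half = 3 beats
  whole = 4 beats
  quarter = 1 beat
  dotted half = 3 beats
  whole = 4 beats
Sum = 0.5 + 1.5 + 1 + 3 + 4 + 1 + 3 + 4
= 18 beats


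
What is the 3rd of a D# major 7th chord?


Reasoning:
Major 7th chord = root + major 3rd + perfect 5th + major 7th
Seventh chords stack in thirds, so the letter names are D-F-A-C
Root: D#
Major 3rd above D#: F##
Perfect 5th above D#: A#
Major 7th above D#: C##
The 3rd = F##


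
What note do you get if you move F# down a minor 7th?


Step by step:
minor 7th: 7 letter names, 10 semitones
Letter: F - 6 → G
Pitch: F# - 10 semitones, spelled as a G → G#
= G#


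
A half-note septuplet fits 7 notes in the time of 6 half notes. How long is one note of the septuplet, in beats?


Step by step:
Septuplet: 7 notes occupy the space of 6 half notes
Space = 6 × 2 = 12 beats
Each septuplet note = 12 / 7 = 12/7 beats
= 12/7 beats


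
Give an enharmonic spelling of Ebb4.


Working:
Enharmonic notes sound the same pitch but are spelled with different letter names
Ebb and D name the same pitch class
= D4
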